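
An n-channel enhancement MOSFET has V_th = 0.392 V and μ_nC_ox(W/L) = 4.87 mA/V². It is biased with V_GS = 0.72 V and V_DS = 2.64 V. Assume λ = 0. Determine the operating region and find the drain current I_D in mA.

V_ov = V_GS − V_th = 0.72 − 0.392 = 0.328 V.
Since V_DS = 2.64 V ≥ V_ov = 0.328 V, the device is in saturation.
I_D = ½ k_n V_ov² = 0.5 × 4.87 × 0.328² = 0.262 mA.

Saturation; I_D = 0.262 mA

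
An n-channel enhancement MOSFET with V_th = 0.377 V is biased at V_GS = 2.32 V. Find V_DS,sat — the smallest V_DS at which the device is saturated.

V_DS,sat = 1.94 V

The boundary between triode and saturation is V_DS = V_GS − V_th = V_ov.
V_ov = 2.32 − 0.377 = 1.94 V.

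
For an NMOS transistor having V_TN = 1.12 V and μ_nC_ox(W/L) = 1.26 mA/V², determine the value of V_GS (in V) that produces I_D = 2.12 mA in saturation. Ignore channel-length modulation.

In saturation I_D = ½ k_n (V_GS − V_TN)², so V_GS − V_TN = √(2 I_D / k_n) = √(2 × 2.12 / 1.26) = 1.83 V.
V_GS = 1.12 + 1.83 = 2.95 V.

V_GS = 2.95 V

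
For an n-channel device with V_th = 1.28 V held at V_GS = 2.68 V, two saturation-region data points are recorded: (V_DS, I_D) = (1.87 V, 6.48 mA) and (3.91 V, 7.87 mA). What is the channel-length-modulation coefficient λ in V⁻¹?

With V_GS fixed, I_D ∝ (1 + λ V_DS) in saturation, so I_D2/I_D1 = (1 + λ V_DS2)/(1 + λ V_DS1).
7.87/6.48 = 1.215 = (1 + 3.91 λ)/(1 + 1.87 λ).
Solving: λ (I_D1 V_DS2 − I_D2 V_DS1) = I_D2 − I_D1, so λ = (7.87 − 6.48) / (6.48 × 3.91 − 7.87 × 1.87) = 1.39 / 10.6 = 0.131 V⁻¹.

λ = 0.131 V⁻¹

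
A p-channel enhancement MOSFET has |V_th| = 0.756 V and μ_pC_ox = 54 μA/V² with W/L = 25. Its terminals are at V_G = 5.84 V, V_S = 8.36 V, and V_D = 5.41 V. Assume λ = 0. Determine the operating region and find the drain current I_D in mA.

Saturation; I_D = 2.10 mA

V_SG = V_S − V_G = 8.36 − 5.84 = 2.52 V; V_SD = V_S − V_D = 8.36 − 5.41 = 2.95 V.
k_p = μ_pC_ox · (W/L) = 1.35 mA/V².
V_ov = V_SG − |V_th| = 2.52 − 0.756 = 1.76 V.
Since V_SD = 2.95 V ≥ V_ov = 1.76 V, the device is in saturation.
I_D = ½ k_p V_ov² = 0.5 × 1.35 × 1.76² = 2.1 mA.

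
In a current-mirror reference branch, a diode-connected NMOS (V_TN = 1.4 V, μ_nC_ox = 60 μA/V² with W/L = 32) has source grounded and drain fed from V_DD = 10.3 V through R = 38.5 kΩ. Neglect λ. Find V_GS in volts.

V_GS = 1.88 V

With gate tied to drain, V_GS = V_DS ≥ V_GS − V_TN, so the device is in saturation.
k_n = μ_nC_ox · (W/L) = 1.92 mA/V².
KCL at the drain: ½ k_n (V_GS − V_TN)² = (V_DD − V_GS)/R.
Let x = V_GS − 1.4. Then 37 x² + x − 8.9 = 0, giving x = 0.477 V (positive root), so V_GS = 1.88 V.
I_D = (V_DD − V_GS)/R = (10.3 − 1.88) / 38.5 = 0.219 mA.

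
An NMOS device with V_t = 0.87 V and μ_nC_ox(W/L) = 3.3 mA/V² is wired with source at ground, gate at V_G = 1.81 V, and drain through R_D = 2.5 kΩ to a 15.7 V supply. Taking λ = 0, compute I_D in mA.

I_D = 1.46 mA

V_GS = V_G = 1.81 V, so V_ov = 1.81 − 0.87 = 0.94 V.
Assume saturation: I_D = ½ k_n V_ov² = 0.5 × 3.3 × 0.94² = 1.46 mA, giving V_DS = V_DD − I_D R_D = 15.7 − 1.46 × 2.5 = 12.1 V.
V_DS = 12.1 V ≥ V_ov = 0.94 V, confirming saturation.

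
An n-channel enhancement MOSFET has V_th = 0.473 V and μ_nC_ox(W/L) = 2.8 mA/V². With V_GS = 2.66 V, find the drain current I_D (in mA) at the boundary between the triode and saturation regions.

I_D = 6.70 mA

At the boundary V_DS = V_ov = V_GS − V_th = 2.66 − 0.473 = 2.19 V.
I_D = ½ k_n V_ov² = 0.5 × 2.8 × 2.19² = 6.7 mA.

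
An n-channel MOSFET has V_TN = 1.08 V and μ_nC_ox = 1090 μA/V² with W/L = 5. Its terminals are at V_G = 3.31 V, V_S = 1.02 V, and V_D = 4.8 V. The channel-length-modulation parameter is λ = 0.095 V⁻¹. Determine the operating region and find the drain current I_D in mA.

Saturation; I_D = 5.42 mA

V_GS = V_G − V_S = 3.31 − 1.02 = 2.29 V; V_DS = V_D − V_S = 4.8 − 1.02 = 3.78 V.
k_n = μ_nC_ox · (W/L) = 5.45 mA/V².
V_ov = V_GS − V_TN = 2.29 − 1.08 = 1.21 V.
Since V_DS = 3.78 V ≥ V_ov = 1.21 V, the device is in saturation.
I_D = ½ k_n V_ov² (1 + λ V_DS) = 0.5 × 5.45 × 1.21² × (1 + 0.095 × 3.78) = 5.42 mA.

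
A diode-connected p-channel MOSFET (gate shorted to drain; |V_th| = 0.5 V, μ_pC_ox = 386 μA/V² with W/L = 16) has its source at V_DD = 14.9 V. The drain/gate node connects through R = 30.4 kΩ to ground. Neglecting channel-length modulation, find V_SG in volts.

With gate tied to drain, V_SG = V_SD ≥ V_SG − |V_th|, so the device is in saturation.
k_p = μ_pC_ox · (W/L) = 6.176 mA/V².
KCL at the drain: ½ k_p (V_SG − |V_th|)² = (V_DD − V_SG)/R.
Let x = V_SG − 0.5. Then 93.9 x² + x − 14.4 = 0, giving x = 0.386 V (positive root), so V_SG = 0.886 V.
I_D = (V_DD − V_SG)/R = (14.9 − 0.886) / 30.4 = 0.461 mA.

V_SG = 0.886 V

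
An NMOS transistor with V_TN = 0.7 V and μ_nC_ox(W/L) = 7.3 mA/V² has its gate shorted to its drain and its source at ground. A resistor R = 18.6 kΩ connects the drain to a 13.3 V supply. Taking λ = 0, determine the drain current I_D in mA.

I_D = 0.655 mA

With gate tied to drain, V_GS = V_DS ≥ V_GS − V_TN, so the device is in saturation.
KCL at the drain: ½ k_n (V_GS − V_TN)² = (V_DD − V_GS)/R.
Let x = V_GS − 0.7. Then 67.9 x² + x − 12.6 = 0, giving x = 0.424 V (positive root), so V_GS = 1.12 V.
I_D = (V_DD − V_GS)/R = (13.3 − 1.12) / 18.6 = 0.655 mA.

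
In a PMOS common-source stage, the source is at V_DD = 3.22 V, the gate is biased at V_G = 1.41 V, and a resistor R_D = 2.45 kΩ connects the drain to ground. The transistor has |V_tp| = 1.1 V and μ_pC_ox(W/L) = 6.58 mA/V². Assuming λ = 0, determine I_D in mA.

V_SG = V_DD − V_G = 3.22 − 1.41 = 1.81 V, so V_ov = 1.81 − 1.1 = 0.71 V.
Assume saturation: I_D = ½ k_p V_ov² = 0.5 × 6.58 × 0.71² = 1.66 mA, giving V_SD = V_DD − I_D R_D = 3.22 − 1.66 × 2.45 = -0.843 V.
But -0.843 V < V_ov = 0.71 V, so the device is actually in triode.
In triode I_D = k_p[V_ov V_SD − ½ V_SD²] and I_D = (V_DD − V_SD)/R_D. Equating: 8.06 V_SD² − 12.45 V_SD + 3.22 = 0, giving V_SD = 0.329 V (the root below V_ov).
I_D = (3.22 − 0.329) / 2.45 = 1.18 mA.

I_D = 1.18 mA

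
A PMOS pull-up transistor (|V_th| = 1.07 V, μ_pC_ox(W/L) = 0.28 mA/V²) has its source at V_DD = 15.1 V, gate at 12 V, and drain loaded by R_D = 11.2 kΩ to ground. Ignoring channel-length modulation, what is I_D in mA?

I_D = 0.577 mA

V_SG = V_DD − V_G = 15.1 − 12 = 3.1 V, so V_ov = 3.1 − 1.07 = 2.03 V.
Assume saturation: I_D = ½ k_p V_ov² = 0.5 × 0.28 × 2.03² = 0.577 mA, giving V_SD = V_DD − I_D R_D = 15.1 − 0.577 × 11.2 = 8.64 V.
V_SD = 8.64 V ≥ V_ov = 2.03 V, confirming saturation.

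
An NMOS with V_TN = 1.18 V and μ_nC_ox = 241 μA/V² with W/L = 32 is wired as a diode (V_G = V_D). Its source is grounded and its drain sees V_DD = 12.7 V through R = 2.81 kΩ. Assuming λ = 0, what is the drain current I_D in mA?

With gate tied to drain, V_GS = V_DS ≥ V_GS − V_TN, so the device is in saturation.
k_n = μ_nC_ox · (W/L) = 7.712 mA/V².
KCL at the drain: ½ k_n (V_GS − V_TN)² = (V_DD − V_GS)/R.
Let x = V_GS − 1.18. Then 10.8 x² + x − 11.52 = 0, giving x = 0.986 V (positive root), so V_GS = 2.17 V.
I_D = (V_DD − V_GS)/R = (12.7 − 2.17) / 2.81 = 3.75 mA.

I_D = 3.75 mA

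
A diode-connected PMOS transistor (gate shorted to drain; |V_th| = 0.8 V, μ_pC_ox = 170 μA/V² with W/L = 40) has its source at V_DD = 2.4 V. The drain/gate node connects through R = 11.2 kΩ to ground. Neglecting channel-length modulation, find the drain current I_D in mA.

I_D = 0.126 mA

With gate tied to drain, V_SG = V_SD ≥ V_SG − |V_th|, so the device is in saturation.
k_p = μ_pC_ox · (W/L) = 6.8 mA/V².
KCL at the drain: ½ k_p (V_SG − |V_th|)² = (V_DD − V_SG)/R.
Let x = V_SG − 0.8. Then 38.1 x² + x − 1.6 = 0, giving x = 0.192 V (positive root), so V_SG = 0.992 V.
I_D = (V_DD − V_SG)/R = (2.4 − 0.992) / 11.2 = 0.126 mA.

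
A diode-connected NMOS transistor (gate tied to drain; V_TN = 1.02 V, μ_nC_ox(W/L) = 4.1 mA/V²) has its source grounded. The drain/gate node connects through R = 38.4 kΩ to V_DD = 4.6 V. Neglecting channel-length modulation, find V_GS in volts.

V_GS = 1.23 V

With gate tied to drain, V_GS = V_DS ≥ V_GS − V_TN, so the device is in saturation.
KCL at the drain: ½ k_n (V_GS − V_TN)² = (V_DD − V_GS)/R.
Let x = V_GS − 1.02. Then 78.7 x² + x − 3.58 = 0, giving x = 0.207 V (positive root), so V_GS = 1.23 V.
I_D = (V_DD − V_GS)/R = (4.6 − 1.23) / 38.4 = 0.0878 mA.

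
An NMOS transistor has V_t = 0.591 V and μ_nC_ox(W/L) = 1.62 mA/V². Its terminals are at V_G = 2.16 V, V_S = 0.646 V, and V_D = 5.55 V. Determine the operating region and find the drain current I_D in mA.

Saturation; I_D = 0.690 mA

V_GS = V_G − V_S = 2.16 − 0.646 = 1.51 V; V_DS = V_D − V_S = 5.55 − 0.646 = 4.9 V.
V_ov = V_GS − V_t = 1.51 − 0.591 = 0.923 V.
Since V_DS = 4.9 V ≥ V_ov = 0.923 V, the device is in saturation.
I_D = ½ k_n V_ov² = 0.5 × 1.62 × 0.923² = 0.69 mA.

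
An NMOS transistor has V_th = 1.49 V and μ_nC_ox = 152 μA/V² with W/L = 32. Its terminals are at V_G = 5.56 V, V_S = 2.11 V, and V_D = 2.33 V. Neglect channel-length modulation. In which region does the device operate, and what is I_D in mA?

Triode; I_D = 1.98 mA

V_GS = V_G − V_S = 5.56 − 2.11 = 3.45 V; V_DS = V_D − V_S = 2.33 − 2.11 = 0.22 V.
k_n = μ_nC_ox · (W/L) = 4.864 mA/V².
V_ov = V_GS − V_th = 3.45 − 1.49 = 1.96 V.
Since V_DS = 0.22 V < V_ov = 1.96 V, the device is in the triode region.
I_D = k_n [V_ov · V_DS − ½ V_DS²] = 4.864 × [1.96 × 0.22 − 0.5 × 0.22²] = 1.98 mA.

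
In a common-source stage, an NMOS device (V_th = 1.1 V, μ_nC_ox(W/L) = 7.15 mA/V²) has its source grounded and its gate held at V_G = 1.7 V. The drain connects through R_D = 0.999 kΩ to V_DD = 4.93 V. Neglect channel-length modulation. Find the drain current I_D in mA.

I_D = 1.29 mA

V_GS = V_G = 1.7 V, so V_ov = 1.7 − 1.1 = 0.6 V.
Assume saturation: I_D = ½ k_n V_ov² = 0.5 × 7.15 × 0.6² = 1.29 mA, giving V_DS = V_DD − I_D R_D = 4.93 − 1.29 × 0.999 = 3.64 V.
V_DS = 3.64 V ≥ V_ov = 0.6 V, confirming saturation.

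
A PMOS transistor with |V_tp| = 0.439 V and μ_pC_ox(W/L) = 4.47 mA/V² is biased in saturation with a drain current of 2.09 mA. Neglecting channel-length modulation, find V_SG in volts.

V_SG = 1.41 V

In saturation I_D = ½ k_p (V_SG − |V_tp|)², so V_SG − |V_tp| = √(2 I_D / k_p) = √(2 × 2.09 / 4.47) = 0.967 V.
V_SG = 0.439 + 0.967 = 1.41 V.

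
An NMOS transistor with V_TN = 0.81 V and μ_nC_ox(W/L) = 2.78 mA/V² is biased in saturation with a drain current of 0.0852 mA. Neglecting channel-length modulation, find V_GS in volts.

V_GS = 1.06 V

In saturation I_D = ½ k_n (V_GS − V_TN)², so V_GS − V_TN = √(2 I_D / k_n) = √(2 × 0.0852 / 2.78) = 0.248 V.
V_GS = 0.81 + 0.248 = 1.06 V.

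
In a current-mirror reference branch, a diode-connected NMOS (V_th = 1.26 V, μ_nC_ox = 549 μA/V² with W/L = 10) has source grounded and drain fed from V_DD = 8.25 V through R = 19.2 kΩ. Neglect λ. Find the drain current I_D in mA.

I_D = 0.346 mA

With gate tied to drain, V_GS = V_DS ≥ V_GS − V_th, so the device is in saturation.
k_n = μ_nC_ox · (W/L) = 5.49 mA/V².
KCL at the drain: ½ k_n (V_GS − V_th)² = (V_DD − V_GS)/R.
Let x = V_GS − 1.26. Then 52.7 x² + x − 6.99 = 0, giving x = 0.355 V (positive root), so V_GS = 1.61 V.
I_D = (V_DD − V_GS)/R = (8.25 − 1.61) / 19.2 = 0.346 mA.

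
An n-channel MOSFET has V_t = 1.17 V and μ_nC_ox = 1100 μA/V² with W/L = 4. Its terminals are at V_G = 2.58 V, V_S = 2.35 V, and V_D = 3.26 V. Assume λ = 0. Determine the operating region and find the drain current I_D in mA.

V_GS = V_G − V_S = 2.58 − 2.35 = 0.23 V; V_DS = V_D − V_S = 3.26 − 2.35 = 0.91 V.
V_GS = 0.23 V < V_t = 1.17 V, so the transistor is in cutoff.

Cutoff; I_D = 0 mA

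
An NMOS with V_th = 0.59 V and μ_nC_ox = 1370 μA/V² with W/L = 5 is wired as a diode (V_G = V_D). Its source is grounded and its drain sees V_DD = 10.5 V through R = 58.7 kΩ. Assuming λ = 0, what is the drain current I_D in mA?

I_D = 0.165 mA

With gate tied to drain, V_GS = V_DS ≥ V_GS − V_th, so the device is in saturation.
k_n = μ_nC_ox · (W/L) = 6.85 mA/V².
KCL at the drain: ½ k_n (V_GS − V_th)² = (V_DD − V_GS)/R.
Let x = V_GS − 0.59. Then 201 x² + x − 9.91 = 0, giving x = 0.22 V (positive root), so V_GS = 0.81 V.
I_D = (V_DD − V_GS)/R = (10.5 − 0.81) / 58.7 = 0.165 mA.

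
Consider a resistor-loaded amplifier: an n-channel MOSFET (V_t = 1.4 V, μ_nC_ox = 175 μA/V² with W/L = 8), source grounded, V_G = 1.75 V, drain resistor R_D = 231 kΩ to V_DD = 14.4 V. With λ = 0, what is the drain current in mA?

V_GS = V_G = 1.75 V, so V_ov = 1.75 − 1.4 = 0.35 V.
k_n = μ_nC_ox · (W/L) = 1.4 mA/V².
Assume saturation: I_D = ½ k_n V_ov² = 0.5 × 1.4 × 0.35² = 0.0858 mA, giving V_DS = V_DD − I_D R_D = 14.4 − 0.0858 × 231 = -5.41 V.
But -5.41 V < V_ov = 0.35 V, so the device is actually in triode.
In triode I_D = k_n[V_ov V_DS − ½ V_DS²] and I_D = (V_DD − V_DS)/R_D. Equating: 162 V_DS² − 114.2 V_DS + 14.4 = 0, giving V_DS = 0.164 V (the root below V_ov).
I_D = (14.4 − 0.164) / 231 = 0.0616 mA.

I_D = 0.0616 mA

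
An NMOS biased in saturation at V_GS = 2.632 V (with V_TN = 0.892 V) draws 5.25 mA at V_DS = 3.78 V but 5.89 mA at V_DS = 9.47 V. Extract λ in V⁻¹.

With V_GS fixed, I_D ∝ (1 + λ V_DS) in saturation, so I_D2/I_D1 = (1 + λ V_DS2)/(1 + λ V_DS1).
5.89/5.25 = 1.122 = (1 + 9.47 λ)/(1 + 3.78 λ).
Solving: λ (I_D1 V_DS2 − I_D2 V_DS1) = I_D2 − I_D1, so λ = (5.89 − 5.25) / (5.25 × 9.47 − 5.89 × 3.78) = 0.64 / 27.5 = 0.0233 V⁻¹.

λ = 0.0233 V⁻¹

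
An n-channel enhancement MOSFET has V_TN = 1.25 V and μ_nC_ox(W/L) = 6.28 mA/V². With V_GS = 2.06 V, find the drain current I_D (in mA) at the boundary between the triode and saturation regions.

At the boundary V_DS = V_ov = V_GS − V_TN = 2.06 − 1.25 = 0.81 V.
I_D = ½ k_n V_ov² = 0.5 × 6.28 × 0.81² = 2.06 mA.

I_D = 2.06 mA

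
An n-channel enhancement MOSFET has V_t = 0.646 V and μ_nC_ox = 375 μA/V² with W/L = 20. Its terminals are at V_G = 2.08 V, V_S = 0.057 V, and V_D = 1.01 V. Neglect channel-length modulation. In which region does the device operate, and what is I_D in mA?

Triode; I_D = 6.44 mA

V_GS = V_G − V_S = 2.08 − 0.057 = 2.02 V; V_DS = V_D − V_S = 1.01 − 0.057 = 0.953 V.
k_n = μ_nC_ox · (W/L) = 7.5 mA/V².
V_ov = V_GS − V_t = 2.02 − 0.646 = 1.38 V.
Since V_DS = 0.953 V < V_ov = 1.38 V, the device is in the triode region.
I_D = k_n [V_ov · V_DS − ½ V_DS²] = 7.5 × [1.38 × 0.953 − 0.5 × 0.953²] = 6.44 mA.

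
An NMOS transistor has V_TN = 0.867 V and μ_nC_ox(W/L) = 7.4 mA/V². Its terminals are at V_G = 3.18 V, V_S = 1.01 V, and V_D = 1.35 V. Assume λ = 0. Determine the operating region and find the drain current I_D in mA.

V_GS = V_G − V_S = 3.18 − 1.01 = 2.17 V; V_DS = V_D − V_S = 1.35 − 1.01 = 0.34 V.
V_ov = V_GS − V_TN = 2.17 − 0.867 = 1.3 V.
Since V_DS = 0.34 V < V_ov = 1.3 V, the device is in the triode region.
I_D = k_n [V_ov · V_DS − ½ V_DS²] = 7.4 × [1.3 × 0.34 − 0.5 × 0.34²] = 2.85 mA.

Triode; I_D = 2.85 mA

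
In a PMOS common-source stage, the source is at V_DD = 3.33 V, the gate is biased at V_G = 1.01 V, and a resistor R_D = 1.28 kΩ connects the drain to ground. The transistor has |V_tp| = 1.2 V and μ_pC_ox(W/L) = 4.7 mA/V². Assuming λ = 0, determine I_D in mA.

V_SG = V_DD − V_G = 3.33 − 1.01 = 2.32 V, so V_ov = 2.32 − 1.2 = 1.12 V.
Assume saturation: I_D = ½ k_p V_ov² = 0.5 × 4.7 × 1.12² = 2.95 mA, giving V_SD = V_DD − I_D R_D = 3.33 − 2.95 × 1.28 = -0.443 V.
But -0.443 V < V_ov = 1.12 V, so the device is actually in triode.
In triode I_D = k_p[V_ov V_SD − ½ V_SD²] and I_D = (V_DD − V_SD)/R_D. Equating: 3.01 V_SD² − 7.738 V_SD + 3.33 = 0, giving V_SD = 0.546 V (the root below V_ov).
I_D = (3.33 − 0.546) / 1.28 = 2.17 mA.

I_D = 2.17 mA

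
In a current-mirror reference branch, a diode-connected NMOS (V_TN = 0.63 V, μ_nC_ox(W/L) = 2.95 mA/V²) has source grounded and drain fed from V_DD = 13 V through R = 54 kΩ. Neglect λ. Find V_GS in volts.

With gate tied to drain, V_GS = V_DS ≥ V_GS − V_TN, so the device is in saturation.
KCL at the drain: ½ k_n (V_GS − V_TN)² = (V_DD − V_GS)/R.
Let x = V_GS − 0.63. Then 79.7 x² + x − 12.37 = 0, giving x = 0.388 V (positive root), so V_GS = 1.02 V.
I_D = (V_DD − V_GS)/R = (13 − 1.02) / 54 = 0.222 mA.

V_GS = 1.02 V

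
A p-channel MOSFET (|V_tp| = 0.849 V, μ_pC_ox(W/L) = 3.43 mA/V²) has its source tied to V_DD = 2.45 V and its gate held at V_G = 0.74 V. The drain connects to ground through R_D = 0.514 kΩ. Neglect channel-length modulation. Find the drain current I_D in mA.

I_D = 1.27 mA

V_SG = V_DD − V_G = 2.45 − 0.74 = 1.71 V, so V_ov = 1.71 − 0.849 = 0.861 V.
Assume saturation: I_D = ½ k_p V_ov² = 0.5 × 3.43 × 0.861² = 1.27 mA, giving V_SD = V_DD − I_D R_D = 2.45 − 1.27 × 0.514 = 1.8 V.
V_SD = 1.8 V ≥ V_ov = 0.861 V, confirming saturation.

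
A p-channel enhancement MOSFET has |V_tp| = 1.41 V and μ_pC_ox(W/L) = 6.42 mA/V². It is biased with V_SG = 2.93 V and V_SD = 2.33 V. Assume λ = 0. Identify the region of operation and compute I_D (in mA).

Saturation; I_D = 7.42 mA

V_ov = V_SG − |V_tp| = 2.93 − 1.41 = 1.52 V.
Since V_SD = 2.33 V ≥ V_ov = 1.52 V, the device is in saturation.
I_D = ½ k_p V_ov² = 0.5 × 6.42 × 1.52² = 7.42 mA.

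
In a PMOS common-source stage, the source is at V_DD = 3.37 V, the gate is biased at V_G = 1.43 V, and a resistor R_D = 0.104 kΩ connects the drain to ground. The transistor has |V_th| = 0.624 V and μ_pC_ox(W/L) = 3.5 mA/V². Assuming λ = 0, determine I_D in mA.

I_D = 3.03 mA

V_SG = V_DD − V_G = 3.37 − 1.43 = 1.94 V, so V_ov = 1.94 − 0.624 = 1.32 V.
Assume saturation: I_D = ½ k_p V_ov² = 0.5 × 3.5 × 1.32² = 3.03 mA, giving V_SD = V_DD − I_D R_D = 3.37 − 3.03 × 0.104 = 3.05 V.
V_SD = 3.05 V ≥ V_ov = 1.32 V, confirming saturation.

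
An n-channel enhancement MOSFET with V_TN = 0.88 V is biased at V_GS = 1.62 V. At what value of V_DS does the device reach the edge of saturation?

The boundary between triode and saturation is V_DS = V_GS − V_TN = V_ov.
V_ov = 1.62 − 0.88 = 0.74 V.

V_DS,sat = 0.740 V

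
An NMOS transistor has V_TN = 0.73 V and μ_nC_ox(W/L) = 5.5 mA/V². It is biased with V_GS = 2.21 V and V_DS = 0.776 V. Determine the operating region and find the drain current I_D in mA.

Triode; I_D = 4.66 mA

V_ov = V_GS − V_TN = 2.21 − 0.73 = 1.48 V.
Since V_DS = 0.776 V < V_ov = 1.48 V, the device is in the triode region.
I_D = k_n [V_ov · V_DS − ½ V_DS²] = 5.5 × [1.48 × 0.776 − 0.5 × 0.776²] = 4.66 mA.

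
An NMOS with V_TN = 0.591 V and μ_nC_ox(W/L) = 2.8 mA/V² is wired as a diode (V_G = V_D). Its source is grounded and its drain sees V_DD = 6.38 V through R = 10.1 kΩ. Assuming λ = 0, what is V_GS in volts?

V_GS = 1.20 V

With gate tied to drain, V_GS = V_DS ≥ V_GS − V_TN, so the device is in saturation.
KCL at the drain: ½ k_n (V_GS − V_TN)² = (V_DD − V_GS)/R.
Let x = V_GS − 0.591. Then 14.1 x² + x − 5.789 = 0, giving x = 0.605 V (positive root), so V_GS = 1.2 V.
I_D = (V_DD − V_GS)/R = (6.38 − 1.2) / 10.1 = 0.513 mA.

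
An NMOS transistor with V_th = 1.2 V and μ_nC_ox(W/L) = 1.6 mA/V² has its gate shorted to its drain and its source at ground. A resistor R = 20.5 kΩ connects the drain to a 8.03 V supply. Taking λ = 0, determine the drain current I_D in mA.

With gate tied to drain, V_GS = V_DS ≥ V_GS − V_th, so the device is in saturation.
KCL at the drain: ½ k_n (V_GS − V_th)² = (V_DD − V_GS)/R.
Let x = V_GS − 1.2. Then 16.4 x² + x − 6.83 = 0, giving x = 0.616 V (positive root), so V_GS = 1.82 V.
I_D = (V_DD − V_GS)/R = (8.03 − 1.82) / 20.5 = 0.303 mA.

I_D = 0.303 mA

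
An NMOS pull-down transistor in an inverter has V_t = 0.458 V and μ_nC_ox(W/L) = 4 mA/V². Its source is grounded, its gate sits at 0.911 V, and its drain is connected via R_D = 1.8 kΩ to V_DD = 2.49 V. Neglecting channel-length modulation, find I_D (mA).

I_D = 0.410 mA

V_GS = V_G = 0.911 V, so V_ov = 0.911 − 0.458 = 0.453 V.
Assume saturation: I_D = ½ k_n V_ov² = 0.5 × 4 × 0.453² = 0.41 mA, giving V_DS = V_DD − I_D R_D = 2.49 − 0.41 × 1.8 = 1.75 V.
V_DS = 1.75 V ≥ V_ov = 0.453 V, confirming saturation.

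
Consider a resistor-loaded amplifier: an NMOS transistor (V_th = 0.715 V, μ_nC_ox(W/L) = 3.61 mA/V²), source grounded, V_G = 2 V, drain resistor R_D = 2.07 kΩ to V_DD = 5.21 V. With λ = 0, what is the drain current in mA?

V_GS = V_G = 2 V, so V_ov = 2 − 0.715 = 1.29 V.
Assume saturation: I_D = ½ k_n V_ov² = 0.5 × 3.61 × 1.29² = 2.98 mA, giving V_DS = V_DD − I_D R_D = 5.21 − 2.98 × 2.07 = -0.96 V.
But -0.96 V < V_ov = 1.29 V, so the device is actually in triode.
In triode I_D = k_n[V_ov V_DS − ½ V_DS²] and I_D = (V_DD − V_DS)/R_D. Equating: 3.74 V_DS² − 10.6 V_DS + 5.21 = 0, giving V_DS = 0.632 V (the root below V_ov).
I_D = (5.21 − 0.632) / 2.07 = 2.21 mA.

I_D = 2.21 mA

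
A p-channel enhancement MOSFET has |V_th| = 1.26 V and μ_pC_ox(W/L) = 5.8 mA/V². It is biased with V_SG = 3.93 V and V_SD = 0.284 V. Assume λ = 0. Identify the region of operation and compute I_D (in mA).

V_ov = V_SG − |V_th| = 3.93 − 1.26 = 2.67 V.
Since V_SD = 0.284 V < V_ov = 2.67 V, the device is in the triode region.
I_D = k_p [V_ov · V_SD − ½ V_SD²] = 5.8 × [2.67 × 0.284 − 0.5 × 0.284²] = 4.16 mA.

Triode; I_D = 4.16 mA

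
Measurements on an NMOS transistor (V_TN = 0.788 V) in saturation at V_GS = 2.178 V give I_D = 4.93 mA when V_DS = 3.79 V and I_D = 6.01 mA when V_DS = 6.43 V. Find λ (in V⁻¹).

With V_GS fixed, I_D ∝ (1 + λ V_DS) in saturation, so I_D2/I_D1 = (1 + λ V_DS2)/(1 + λ V_DS1).
6.01/4.93 = 1.219 = (1 + 6.43 λ)/(1 + 3.79 λ).
Solving: λ (I_D1 V_DS2 − I_D2 V_DS1) = I_D2 − I_D1, so λ = (6.01 − 4.93) / (4.93 × 6.43 − 6.01 × 3.79) = 1.08 / 8.92 = 0.121 V⁻¹.

λ = 0.121 V⁻¹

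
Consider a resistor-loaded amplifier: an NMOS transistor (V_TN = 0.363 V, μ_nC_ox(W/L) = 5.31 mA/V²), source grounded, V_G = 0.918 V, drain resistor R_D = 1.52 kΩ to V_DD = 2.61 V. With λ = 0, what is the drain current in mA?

I_D = 0.818 mA

V_GS = V_G = 0.918 V, so V_ov = 0.918 − 0.363 = 0.555 V.
Assume saturation: I_D = ½ k_n V_ov² = 0.5 × 5.31 × 0.555² = 0.818 mA, giving V_DS = V_DD − I_D R_D = 2.61 − 0.818 × 1.52 = 1.37 V.
V_DS = 1.37 V ≥ V_ov = 0.555 V, confirming saturation.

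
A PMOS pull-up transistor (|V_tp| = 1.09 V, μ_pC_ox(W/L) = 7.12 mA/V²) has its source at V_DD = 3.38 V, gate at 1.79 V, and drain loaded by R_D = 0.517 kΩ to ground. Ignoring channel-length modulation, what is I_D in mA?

I_D = 0.890 mA

V_SG = V_DD − V_G = 3.38 − 1.79 = 1.59 V, so V_ov = 1.59 − 1.09 = 0.5 V.
Assume saturation: I_D = ½ k_p V_ov² = 0.5 × 7.12 × 0.5² = 0.89 mA, giving V_SD = V_DD − I_D R_D = 3.38 − 0.89 × 0.517 = 2.92 V.
V_SD = 2.92 V ≥ V_ov = 0.5 V, confirming saturation.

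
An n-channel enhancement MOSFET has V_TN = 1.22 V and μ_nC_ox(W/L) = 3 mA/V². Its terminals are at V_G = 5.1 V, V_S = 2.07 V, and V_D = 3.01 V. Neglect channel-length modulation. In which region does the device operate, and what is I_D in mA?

Triode; I_D = 3.78 mA

V_GS = V_G − V_S = 5.1 − 2.07 = 3.03 V; V_DS = V_D − V_S = 3.01 − 2.07 = 0.94 V.
V_ov = V_GS − V_TN = 3.03 − 1.22 = 1.81 V.
Since V_DS = 0.94 V < V_ov = 1.81 V, the device is in the triode region.
I_D = k_n [V_ov · V_DS − ½ V_DS²] = 3 × [1.81 × 0.94 − 0.5 × 0.94²] = 3.78 mA.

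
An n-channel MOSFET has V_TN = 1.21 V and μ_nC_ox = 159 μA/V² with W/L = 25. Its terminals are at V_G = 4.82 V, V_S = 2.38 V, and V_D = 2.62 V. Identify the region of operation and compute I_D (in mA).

Triode; I_D = 1.06 mA

V_GS = V_G − V_S = 4.82 − 2.38 = 2.44 V; V_DS = V_D − V_S = 2.62 − 2.38 = 0.24 V.
k_n = μ_nC_ox · (W/L) = 3.975 mA/V².
V_ov = V_GS − V_TN = 2.44 − 1.21 = 1.23 V.
Since V_DS = 0.24 V < V_ov = 1.23 V, the device is in the triode region.
I_D = k_n [V_ov · V_DS − ½ V_DS²] = 3.975 × [1.23 × 0.24 − 0.5 × 0.24²] = 1.06 mA.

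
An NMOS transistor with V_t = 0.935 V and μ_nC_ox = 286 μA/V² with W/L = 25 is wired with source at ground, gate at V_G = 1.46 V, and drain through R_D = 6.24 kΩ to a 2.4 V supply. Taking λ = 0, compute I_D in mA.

V_GS = V_G = 1.46 V, so V_ov = 1.46 − 0.935 = 0.525 V.
k_n = μ_nC_ox · (W/L) = 7.15 mA/V².
Assume saturation: I_D = ½ k_n V_ov² = 0.5 × 7.15 × 0.525² = 0.985 mA, giving V_DS = V_DD − I_D R_D = 2.4 − 0.985 × 6.24 = -3.75 V.
But -3.75 V < V_ov = 0.525 V, so the device is actually in triode.
In triode I_D = k_n[V_ov V_DS − ½ V_DS²] and I_D = (V_DD − V_DS)/R_D. Equating: 22.3 V_DS² − 24.42 V_DS + 2.4 = 0, giving V_DS = 0.109 V (the root below V_ov).
I_D = (2.4 − 0.109) / 6.24 = 0.367 mA.

I_D = 0.367 mA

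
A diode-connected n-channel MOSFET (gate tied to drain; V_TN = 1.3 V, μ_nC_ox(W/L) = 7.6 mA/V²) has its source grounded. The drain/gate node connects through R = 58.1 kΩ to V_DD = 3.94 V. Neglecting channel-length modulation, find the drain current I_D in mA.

I_D = 0.0436 mA

With gate tied to drain, V_GS = V_DS ≥ V_GS − V_TN, so the device is in saturation.
KCL at the drain: ½ k_n (V_GS − V_TN)² = (V_DD − V_GS)/R.
Let x = V_GS − 1.3. Then 221 x² + x − 2.64 = 0, giving x = 0.107 V (positive root), so V_GS = 1.41 V.
I_D = (V_DD − V_GS)/R = (3.94 − 1.41) / 58.1 = 0.0436 mA.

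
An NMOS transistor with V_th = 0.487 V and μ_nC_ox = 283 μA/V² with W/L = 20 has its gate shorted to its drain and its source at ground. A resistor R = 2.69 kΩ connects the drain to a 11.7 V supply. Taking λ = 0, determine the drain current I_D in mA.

I_D = 3.74 mA

With gate tied to drain, V_GS = V_DS ≥ V_GS − V_th, so the device is in saturation.
k_n = μ_nC_ox · (W/L) = 5.66 mA/V².
KCL at the drain: ½ k_n (V_GS − V_th)² = (V_DD − V_GS)/R.
Let x = V_GS − 0.487. Then 7.61 x² + x − 11.21 = 0, giving x = 1.15 V (positive root), so V_GS = 1.64 V.
I_D = (V_DD − V_GS)/R = (11.7 − 1.64) / 2.69 = 3.74 mA.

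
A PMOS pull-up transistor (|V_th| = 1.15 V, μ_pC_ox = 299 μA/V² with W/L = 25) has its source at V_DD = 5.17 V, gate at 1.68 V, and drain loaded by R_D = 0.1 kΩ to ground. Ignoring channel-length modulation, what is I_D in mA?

I_D = 20.5 mA

V_SG = V_DD − V_G = 5.17 − 1.68 = 3.49 V, so V_ov = 3.49 − 1.15 = 2.34 V.
k_p = μ_pC_ox · (W/L) = 7.475 mA/V².
Assume saturation: I_D = ½ k_p V_ov² = 0.5 × 7.475 × 2.34² = 20.5 mA, giving V_SD = V_DD − I_D R_D = 5.17 − 20.5 × 0.1 = 3.12 V.
V_SD = 3.12 V ≥ V_ov = 2.34 V, confirming saturation.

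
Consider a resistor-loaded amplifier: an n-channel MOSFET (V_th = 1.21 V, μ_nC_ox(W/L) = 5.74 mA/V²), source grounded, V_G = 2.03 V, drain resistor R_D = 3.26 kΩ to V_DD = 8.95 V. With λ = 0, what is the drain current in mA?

V_GS = V_G = 2.03 V, so V_ov = 2.03 − 1.21 = 0.82 V.
Assume saturation: I_D = ½ k_n V_ov² = 0.5 × 5.74 × 0.82² = 1.93 mA, giving V_DS = V_DD − I_D R_D = 8.95 − 1.93 × 3.26 = 2.66 V.
V_DS = 2.66 V ≥ V_ov = 0.82 V, confirming saturation.

I_D = 1.93 mA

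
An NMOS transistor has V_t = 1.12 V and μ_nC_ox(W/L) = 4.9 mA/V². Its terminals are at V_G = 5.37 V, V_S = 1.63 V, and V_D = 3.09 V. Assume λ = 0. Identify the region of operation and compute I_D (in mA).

V_GS = V_G − V_S = 5.37 − 1.63 = 3.74 V; V_DS = V_D − V_S = 3.09 − 1.63 = 1.46 V.
V_ov = V_GS − V_t = 3.74 − 1.12 = 2.62 V.
Since V_DS = 1.46 V < V_ov = 2.62 V, the device is in the triode region.
I_D = k_n [V_ov · V_DS − ½ V_DS²] = 4.9 × [2.62 × 1.46 − 0.5 × 1.46²] = 13.5 mA.

Triode; I_D = 13.5 mA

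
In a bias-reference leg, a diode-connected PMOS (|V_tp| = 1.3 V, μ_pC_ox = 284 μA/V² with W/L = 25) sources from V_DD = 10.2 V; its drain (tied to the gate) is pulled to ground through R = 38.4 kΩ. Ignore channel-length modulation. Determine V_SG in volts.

V_SG = 1.55 V

With gate tied to drain, V_SG = V_SD ≥ V_SG − |V_tp|, so the device is in saturation.
k_p = μ_pC_ox · (W/L) = 7.1 mA/V².
KCL at the drain: ½ k_p (V_SG − |V_tp|)² = (V_DD − V_SG)/R.
Let x = V_SG − 1.3. Then 136 x² + x − 8.9 = 0, giving x = 0.252 V (positive root), so V_SG = 1.55 V.
I_D = (V_DD − V_SG)/R = (10.2 − 1.55) / 38.4 = 0.225 mA.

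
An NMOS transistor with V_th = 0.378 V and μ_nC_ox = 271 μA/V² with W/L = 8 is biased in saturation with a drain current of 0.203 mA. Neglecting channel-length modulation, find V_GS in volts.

k_n = μ_nC_ox · (W/L) = 2.168 mA/V².
In saturation I_D = ½ k_n (V_GS − V_th)², so V_GS − V_th = √(2 I_D / k_n) = √(2 × 0.203 / 2.168) = 0.433 V.
V_GS = 0.378 + 0.433 = 0.811 V.

V_GS = 0.811 V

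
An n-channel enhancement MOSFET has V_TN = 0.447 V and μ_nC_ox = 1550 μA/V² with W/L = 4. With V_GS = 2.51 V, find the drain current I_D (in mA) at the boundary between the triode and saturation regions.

At the boundary V_DS = V_ov = V_GS − V_TN = 2.51 − 0.447 = 2.06 V.
k_n = μ_nC_ox · (W/L) = 6.2 mA/V².
I_D = ½ k_n V_ov² = 0.5 × 6.2 × 2.06² = 13.2 mA.

I_D = 13.2 mA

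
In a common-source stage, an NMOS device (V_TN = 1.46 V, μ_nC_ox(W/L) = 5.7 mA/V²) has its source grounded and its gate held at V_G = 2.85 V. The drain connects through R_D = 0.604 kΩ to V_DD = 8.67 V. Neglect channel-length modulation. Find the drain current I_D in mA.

V_GS = V_G = 2.85 V, so V_ov = 2.85 − 1.46 = 1.39 V.
Assume saturation: I_D = ½ k_n V_ov² = 0.5 × 5.7 × 1.39² = 5.51 mA, giving V_DS = V_DD − I_D R_D = 8.67 − 5.51 × 0.604 = 5.34 V.
V_DS = 5.34 V ≥ V_ov = 1.39 V, confirming saturation.

I_D = 5.51 mA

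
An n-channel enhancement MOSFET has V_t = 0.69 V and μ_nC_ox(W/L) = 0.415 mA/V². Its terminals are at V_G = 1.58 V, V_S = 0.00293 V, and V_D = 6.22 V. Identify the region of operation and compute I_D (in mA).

V_GS = V_G − V_S = 1.58 − 0.00293 = 1.58 V; V_DS = V_D − V_S = 6.22 − 0.00293 = 6.22 V.
V_ov = V_GS − V_t = 1.58 − 0.69 = 0.887 V.
Since V_DS = 6.22 V ≥ V_ov = 0.887 V, the device is in saturation.
I_D = ½ k_n V_ov² = 0.5 × 0.415 × 0.887² = 0.163 mA.

Saturation; I_D = 0.163 mA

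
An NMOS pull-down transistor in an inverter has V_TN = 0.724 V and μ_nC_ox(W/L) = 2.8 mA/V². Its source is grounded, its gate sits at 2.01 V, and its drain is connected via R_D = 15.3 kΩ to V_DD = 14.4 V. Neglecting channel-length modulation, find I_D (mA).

V_GS = V_G = 2.01 V, so V_ov = 2.01 − 0.724 = 1.29 V.
Assume saturation: I_D = ½ k_n V_ov² = 0.5 × 2.8 × 1.29² = 2.32 mA, giving V_DS = V_DD − I_D R_D = 14.4 − 2.32 × 15.3 = -21 V.
But -21 V < V_ov = 1.29 V, so the device is actually in triode.
In triode I_D = k_n[V_ov V_DS − ½ V_DS²] and I_D = (V_DD − V_DS)/R_D. Equating: 21.4 V_DS² − 56.09 V_DS + 14.4 = 0, giving V_DS = 0.289 V (the root below V_ov).
I_D = (14.4 − 0.289) / 15.3 = 0.922 mA.

I_D = 0.922 mA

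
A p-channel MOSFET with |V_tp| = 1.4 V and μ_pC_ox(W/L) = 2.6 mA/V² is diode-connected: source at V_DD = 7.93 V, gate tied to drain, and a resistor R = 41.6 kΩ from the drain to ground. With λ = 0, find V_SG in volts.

V_SG = 1.74 V

With gate tied to drain, V_SG = V_SD ≥ V_SG − |V_tp|, so the device is in saturation.
KCL at the drain: ½ k_p (V_SG − |V_tp|)² = (V_DD − V_SG)/R.
Let x = V_SG − 1.4. Then 54.1 x² + x − 6.53 = 0, giving x = 0.338 V (positive root), so V_SG = 1.74 V.
I_D = (V_DD − V_SG)/R = (7.93 − 1.74) / 41.6 = 0.149 mA.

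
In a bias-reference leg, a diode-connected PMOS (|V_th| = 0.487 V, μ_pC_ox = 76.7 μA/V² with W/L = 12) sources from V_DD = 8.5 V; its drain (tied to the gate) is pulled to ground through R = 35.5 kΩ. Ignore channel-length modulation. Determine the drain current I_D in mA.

With gate tied to drain, V_SG = V_SD ≥ V_SG − |V_th|, so the device is in saturation.
k_p = μ_pC_ox · (W/L) = 0.9204 mA/V².
KCL at the drain: ½ k_p (V_SG − |V_th|)² = (V_DD − V_SG)/R.
Let x = V_SG − 0.487. Then 16.3 x² + x − 8.013 = 0, giving x = 0.67 V (positive root), so V_SG = 1.16 V.
I_D = (V_DD − V_SG)/R = (8.5 − 1.16) / 35.5 = 0.207 mA.

I_D = 0.207 mA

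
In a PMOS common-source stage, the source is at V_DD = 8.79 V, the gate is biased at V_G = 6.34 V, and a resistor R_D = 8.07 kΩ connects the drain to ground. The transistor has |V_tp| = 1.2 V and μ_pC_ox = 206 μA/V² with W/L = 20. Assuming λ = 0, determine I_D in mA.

I_D = 1.06 mA

V_SG = V_DD − V_G = 8.79 − 6.34 = 2.45 V, so V_ov = 2.45 − 1.2 = 1.25 V.
k_p = μ_pC_ox · (W/L) = 4.12 mA/V².
Assume saturation: I_D = ½ k_p V_ov² = 0.5 × 4.12 × 1.25² = 3.22 mA, giving V_SD = V_DD − I_D R_D = 8.79 − 3.22 × 8.07 = -17.2 V.
But -17.2 V < V_ov = 1.25 V, so the device is actually in triode.
In triode I_D = k_p[V_ov V_SD − ½ V_SD²] and I_D = (V_DD − V_SD)/R_D. Equating: 16.6 V_SD² − 42.56 V_SD + 8.79 = 0, giving V_SD = 0.227 V (the root below V_ov).
I_D = (8.79 − 0.227) / 8.07 = 1.06 mA.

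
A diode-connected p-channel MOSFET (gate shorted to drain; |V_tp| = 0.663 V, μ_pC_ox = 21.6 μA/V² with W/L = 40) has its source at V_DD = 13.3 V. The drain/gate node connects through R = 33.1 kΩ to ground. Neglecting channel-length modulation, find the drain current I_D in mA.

I_D = 0.354 mA

With gate tied to drain, V_SG = V_SD ≥ V_SG − |V_tp|, so the device is in saturation.
k_p = μ_pC_ox · (W/L) = 0.864 mA/V².
KCL at the drain: ½ k_p (V_SG − |V_tp|)² = (V_DD − V_SG)/R.
Let x = V_SG − 0.663. Then 14.3 x² + x − 12.64 = 0, giving x = 0.906 V (positive root), so V_SG = 1.57 V.
I_D = (V_DD − V_SG)/R = (13.3 − 1.57) / 33.1 = 0.354 mA.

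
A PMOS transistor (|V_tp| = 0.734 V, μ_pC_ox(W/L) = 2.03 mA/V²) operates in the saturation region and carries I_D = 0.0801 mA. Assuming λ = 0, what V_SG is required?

In saturation I_D = ½ k_p (V_SG − |V_tp|)², so V_SG − |V_tp| = √(2 I_D / k_p) = √(2 × 0.0801 / 2.03) = 0.281 V.
V_SG = 0.734 + 0.281 = 1.01 V.

V_SG = 1.01 V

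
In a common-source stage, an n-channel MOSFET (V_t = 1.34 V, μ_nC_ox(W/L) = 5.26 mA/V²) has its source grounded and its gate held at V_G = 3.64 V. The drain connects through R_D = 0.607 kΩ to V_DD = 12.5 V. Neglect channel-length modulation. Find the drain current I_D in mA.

I_D = 13.9 mA

V_GS = V_G = 3.64 V, so V_ov = 3.64 − 1.34 = 2.3 V.
Assume saturation: I_D = ½ k_n V_ov² = 0.5 × 5.26 × 2.3² = 13.9 mA, giving V_DS = V_DD − I_D R_D = 12.5 − 13.9 × 0.607 = 4.05 V.
V_DS = 4.05 V ≥ V_ov = 2.3 V, confirming saturation.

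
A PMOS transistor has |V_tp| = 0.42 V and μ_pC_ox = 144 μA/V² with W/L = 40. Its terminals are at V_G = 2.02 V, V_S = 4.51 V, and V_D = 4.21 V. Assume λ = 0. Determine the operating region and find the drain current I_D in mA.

V_SG = V_S − V_G = 4.51 − 2.02 = 2.49 V; V_SD = V_S − V_D = 4.51 − 4.21 = 0.3 V.
k_p = μ_pC_ox · (W/L) = 5.76 mA/V².
V_ov = V_SG − |V_tp| = 2.49 − 0.42 = 2.07 V.
Since V_SD = 0.3 V < V_ov = 2.07 V, the device is in the triode region.
I_D = k_p [V_ov · V_SD − ½ V_SD²] = 5.76 × [2.07 × 0.3 − 0.5 × 0.3²] = 3.32 mA.

Triode; I_D = 3.32 mA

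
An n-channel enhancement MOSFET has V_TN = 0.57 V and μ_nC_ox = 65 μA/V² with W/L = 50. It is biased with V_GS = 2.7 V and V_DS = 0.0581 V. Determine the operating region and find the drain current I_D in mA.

k_n = μ_nC_ox · (W/L) = 3.25 mA/V².
V_ov = V_GS − V_TN = 2.7 − 0.57 = 2.13 V.
Since V_DS = 0.0581 V < V_ov = 2.13 V, the device is in the triode region.
I_D = k_n [V_ov · V_DS − ½ V_DS²] = 3.25 × [2.13 × 0.0581 − 0.5 × 0.0581²] = 0.397 mA.

Triode; I_D = 0.397 mA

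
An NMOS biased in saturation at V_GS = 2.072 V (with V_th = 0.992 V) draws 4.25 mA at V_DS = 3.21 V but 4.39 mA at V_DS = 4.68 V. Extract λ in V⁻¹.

With V_GS fixed, I_D ∝ (1 + λ V_DS) in saturation, so I_D2/I_D1 = (1 + λ V_DS2)/(1 + λ V_DS1).
4.39/4.25 = 1.033 = (1 + 4.68 λ)/(1 + 3.21 λ).
Solving: λ (I_D1 V_DS2 − I_D2 V_DS1) = I_D2 − I_D1, so λ = (4.39 − 4.25) / (4.25 × 4.68 − 4.39 × 3.21) = 0.14 / 5.8 = 0.0241 V⁻¹.

λ = 0.0241 V⁻¹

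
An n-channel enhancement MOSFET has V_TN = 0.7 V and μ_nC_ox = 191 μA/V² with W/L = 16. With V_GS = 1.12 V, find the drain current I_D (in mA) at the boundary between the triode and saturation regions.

I_D = 0.270 mA

At the boundary V_DS = V_ov = V_GS − V_TN = 1.12 − 0.7 = 0.42 V.
k_n = μ_nC_ox · (W/L) = 3.056 mA/V².
I_D = ½ k_n V_ov² = 0.5 × 3.056 × 0.42² = 0.27 mA.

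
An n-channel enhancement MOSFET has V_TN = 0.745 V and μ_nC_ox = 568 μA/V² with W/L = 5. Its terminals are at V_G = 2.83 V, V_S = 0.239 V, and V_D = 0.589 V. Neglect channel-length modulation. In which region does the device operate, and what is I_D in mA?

Triode; I_D = 1.66 mA

V_GS = V_G − V_S = 2.83 − 0.239 = 2.59 V; V_DS = V_D − V_S = 0.589 − 0.239 = 0.35 V.
k_n = μ_nC_ox · (W/L) = 2.84 mA/V².
V_ov = V_GS − V_TN = 2.59 − 0.745 = 1.85 V.
Since V_DS = 0.35 V < V_ov = 1.85 V, the device is in the triode region.
I_D = k_n [V_ov · V_DS − ½ V_DS²] = 2.84 × [1.85 × 0.35 − 0.5 × 0.35²] = 1.66 mA.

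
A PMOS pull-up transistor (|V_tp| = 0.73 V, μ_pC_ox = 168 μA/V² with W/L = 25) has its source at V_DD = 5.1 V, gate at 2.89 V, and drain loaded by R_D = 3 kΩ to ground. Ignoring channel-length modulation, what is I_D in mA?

V_SG = V_DD − V_G = 5.1 − 2.89 = 2.21 V, so V_ov = 2.21 − 0.73 = 1.48 V.
k_p = μ_pC_ox · (W/L) = 4.2 mA/V².
Assume saturation: I_D = ½ k_p V_ov² = 0.5 × 4.2 × 1.48² = 4.6 mA, giving V_SD = V_DD − I_D R_D = 5.1 − 4.6 × 3 = -8.7 V.
But -8.7 V < V_ov = 1.48 V, so the device is actually in triode.
In triode I_D = k_p[V_ov V_SD − ½ V_SD²] and I_D = (V_DD − V_SD)/R_D. Equating: 6.3 V_SD² − 19.65 V_SD + 5.1 = 0, giving V_SD = 0.286 V (the root below V_ov).
I_D = (5.1 − 0.286) / 3 = 1.6 mA.

I_D = 1.60 mA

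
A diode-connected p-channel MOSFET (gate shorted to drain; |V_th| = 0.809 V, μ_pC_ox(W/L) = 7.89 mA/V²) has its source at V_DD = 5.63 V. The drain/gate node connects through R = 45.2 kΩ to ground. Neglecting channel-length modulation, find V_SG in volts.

V_SG = 0.971 V

With gate tied to drain, V_SG = V_SD ≥ V_SG − |V_th|, so the device is in saturation.
KCL at the drain: ½ k_p (V_SG − |V_th|)² = (V_DD − V_SG)/R.
Let x = V_SG − 0.809. Then 178 x² + x − 4.821 = 0, giving x = 0.162 V (positive root), so V_SG = 0.971 V.
I_D = (V_DD − V_SG)/R = (5.63 − 0.971) / 45.2 = 0.103 mA.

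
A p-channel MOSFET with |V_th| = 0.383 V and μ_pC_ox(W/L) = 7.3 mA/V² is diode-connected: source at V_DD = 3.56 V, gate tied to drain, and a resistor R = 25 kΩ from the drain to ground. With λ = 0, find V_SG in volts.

With gate tied to drain, V_SG = V_SD ≥ V_SG − |V_th|, so the device is in saturation.
KCL at the drain: ½ k_p (V_SG − |V_th|)² = (V_DD − V_SG)/R.
Let x = V_SG − 0.383. Then 91.2 x² + x − 3.177 = 0, giving x = 0.181 V (positive root), so V_SG = 0.564 V.
I_D = (V_DD − V_SG)/R = (3.56 − 0.564) / 25 = 0.12 mA.

V_SG = 0.564 V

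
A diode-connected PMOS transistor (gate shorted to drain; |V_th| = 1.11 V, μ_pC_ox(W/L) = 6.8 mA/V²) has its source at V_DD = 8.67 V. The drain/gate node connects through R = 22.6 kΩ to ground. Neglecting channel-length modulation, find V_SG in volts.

V_SG = 1.42 V

With gate tied to drain, V_SG = V_SD ≥ V_SG − |V_th|, so the device is in saturation.
KCL at the drain: ½ k_p (V_SG − |V_th|)² = (V_DD − V_SG)/R.
Let x = V_SG − 1.11. Then 76.8 x² + x − 7.56 = 0, giving x = 0.307 V (positive root), so V_SG = 1.42 V.
I_D = (V_DD − V_SG)/R = (8.67 − 1.42) / 22.6 = 0.321 mA.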